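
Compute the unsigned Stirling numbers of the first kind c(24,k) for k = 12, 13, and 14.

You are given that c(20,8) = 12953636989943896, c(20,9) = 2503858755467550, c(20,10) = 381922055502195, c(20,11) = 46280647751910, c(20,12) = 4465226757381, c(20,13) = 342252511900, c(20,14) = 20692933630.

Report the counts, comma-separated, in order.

@21  (21,9):2503858755467550·20+12953636989943896→63030812099294896, (21,10):381922055502195·20+2503858755467550→10142299865511450, (21,11):46280647751910·20+381922055502195→1307535010540395, (21,12):4465226757381·20+46280647751910→135585182899530, (21,13):342252511900·20+4465226757381→11310276995381, (21,14):20692933630·20+342252511900→756111184500
@22  (22,10):10142299865511450·21+63030812099294896→276019109275035346, (22,11):1307535010540395·21+10142299865511450→37600535086859745, (22,12):135585182899530·21+1307535010540395→4154823851430525, (22,13):11310276995381·21+135585182899530→373100999802531, (22,14):756111184500·21+11310276995381→27188611869881
@23  (23,11):37600535086859745·22+276019109275035346→1103230881185949736, (23,12):4154823851430525·22+37600535086859745→129006659818331295, (23,13):373100999802531·22+4154823851430525→12363045847086207, (23,14):27188611869881·22+373100999802531→971250460939913
@24  (24,12):129006659818331295·23+1103230881185949736→4070384057007569521, (24,13):12363045847086207·23+129006659818331295→413356714301314056, (24,14):971250460939913·23+12363045847086207→34701806448704206
Read c(24,12) = 4070384057007569521, c(24,13) = 413356714301314056, c(24,14) = 34701806448704206.

4070384057007569521, 413356714301314056, 34701806448704206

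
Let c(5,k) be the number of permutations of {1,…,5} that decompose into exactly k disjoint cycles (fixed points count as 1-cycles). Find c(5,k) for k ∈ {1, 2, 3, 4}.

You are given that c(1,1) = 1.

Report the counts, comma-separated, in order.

24, 50, 35, 10

row 2: T[2][1]=1·1+0=1  T[2][2]=1·0+1=1
row 3: T[3][1]=2·1+0=2  T[3][2]=2·1+1=3  T[3][3]=2·0+1=1
row 4: T[4][1]=3·2+0=6  T[4][2]=3·3+2=11  T[4][3]=3·1+3=6  T[4][4]=3·0+1=1
row 5: T[5][1]=4·6+0=24  T[5][2]=4·11+6=50  T[5][3]=4·6+11=35  T[5][4]=4·1+6=10
Read c(5,1) = 24, c(5,2) = 50, c(5,3) = 35, c(5,4) = 10.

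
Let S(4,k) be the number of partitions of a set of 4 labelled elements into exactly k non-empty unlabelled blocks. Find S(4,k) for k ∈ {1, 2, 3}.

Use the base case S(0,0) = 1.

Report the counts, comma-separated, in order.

1, 7, 6

row 1: T[1][1]=1·0+1=1
row 2: T[2][1]=1·1+0=1  T[2][2]=2·0+1=1
row 3: T[3][1]=1·1+0=1  T[3][2]=2·1+1=3  T[3][3]=3·0+1=1
row 4: T[4][1]=1·1+0=1  T[4][2]=2·3+1=7  T[4][3]=3·1+3=6
Read S(4,1) = 1, S(4,2) = 7, S(4,3) = 6.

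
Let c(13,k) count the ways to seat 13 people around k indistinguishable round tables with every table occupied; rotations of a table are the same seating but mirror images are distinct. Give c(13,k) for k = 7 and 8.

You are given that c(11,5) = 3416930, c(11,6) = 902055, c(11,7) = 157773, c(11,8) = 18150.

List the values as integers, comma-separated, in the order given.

44990231, 6926634

row 12: T[12][6]=11·902055+3416930=13339535  T[12][7]=11·157773+902055=2637558  T[12][8]=11·18150+157773=357423
row 13: T[13][7]=12·2637558+13339535=44990231  T[13][8]=12·357423+2637558=6926634
Read c(13,7) = 44990231, c(13,8) = 6926634.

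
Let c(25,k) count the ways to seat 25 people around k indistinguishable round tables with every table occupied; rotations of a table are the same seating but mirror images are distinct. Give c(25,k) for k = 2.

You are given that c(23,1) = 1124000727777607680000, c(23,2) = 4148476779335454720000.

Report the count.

2342787216398718566400000

[24] T[24,1]:23*1124000727777607680000+0=25852016738884976640000 · T[24,2]:23*4148476779335454720000+1124000727777607680000=96538966652493066240000
[25] T[25,2]:24*96538966652493066240000+25852016738884976640000=2342787216398718566400000
Read c(25,2) = 2342787216398718566400000.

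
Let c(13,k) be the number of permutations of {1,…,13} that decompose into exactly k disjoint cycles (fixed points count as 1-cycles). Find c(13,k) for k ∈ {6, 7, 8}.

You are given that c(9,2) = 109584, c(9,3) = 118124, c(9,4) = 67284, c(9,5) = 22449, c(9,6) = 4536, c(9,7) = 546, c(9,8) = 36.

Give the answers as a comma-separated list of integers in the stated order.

206070150, 44990231, 6926634

row 10: T[10][3]=9·118124+109584=1172700  T[10][4]=9·67284+118124=723680  T[10][5]=9·22449+67284=269325  T[10][6]=9·4536+22449=63273  T[10][7]=9·546+4536=9450  T[10][8]=9·36+546=870
row 11: T[11][4]=10·723680+1172700=8409500  T[11][5]=10·269325+723680=3416930  T[11][6]=10·63273+269325=902055  T[11][7]=10·9450+63273=157773  T[11][8]=10·870+9450=18150
row 12: T[12][5]=11·3416930+8409500=45995730  T[12][6]=11·902055+3416930=13339535  T[12][7]=11·157773+902055=2637558  T[12][8]=11·18150+157773=357423
row 13: T[13][6]=12·13339535+45995730=206070150  T[13][7]=12·2637558+13339535=44990231  T[13][8]=12·357423+2637558=6926634
Read c(13,6) = 206070150, c(13,7) = 44990231, c(13,8) = 6926634.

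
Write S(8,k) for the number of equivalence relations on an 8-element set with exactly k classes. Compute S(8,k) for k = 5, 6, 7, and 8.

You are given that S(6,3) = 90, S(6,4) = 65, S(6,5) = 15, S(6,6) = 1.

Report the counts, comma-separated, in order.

row 7: T[7][4]=4·65+90=350  T[7][5]=5·15+65=140  T[7][6]=6·1+15=21  T[7][7]=7·0+1=1
row 8: T[8][5]=5·140+350=1050  T[8][6]=6·21+140=266  T[8][7]=7·1+21=28  T[8][8]=8·0+1=1
Read S(8,5) = 1050, S(8,6) = 266, S(8,7) = 28, S(8,8) = 1.

1050, 266, 28, 1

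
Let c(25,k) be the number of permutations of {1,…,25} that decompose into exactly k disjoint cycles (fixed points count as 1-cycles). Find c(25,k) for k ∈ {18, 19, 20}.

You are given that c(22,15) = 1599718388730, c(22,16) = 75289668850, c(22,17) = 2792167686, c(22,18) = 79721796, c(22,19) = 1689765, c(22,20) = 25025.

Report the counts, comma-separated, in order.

r23: T_23,16=22×75289668850+1599718388730=3256091103430; T_23,17=22×2792167686+75289668850=136717357942; T_23,18=22×79721796+2792167686=4546047198; T_23,19=22×1689765+79721796=116896626; T_23,20=22×25025+1689765=2240315
r24: T_24,17=23×136717357942+3256091103430=6400590336096; T_24,18=23×4546047198+136717357942=241276443496; T_24,19=23×116896626+4546047198=7234669596; T_24,20=23×2240315+116896626=168423871
r25: T_25,18=24×241276443496+6400590336096=12191224980000; T_25,19=24×7234669596+241276443496=414908513800; T_25,20=24×168423871+7234669596=11276842500
Read c(25,18) = 12191224980000, c(25,19) = 414908513800, c(25,20) = 11276842500.

12191224980000, 414908513800, 11276842500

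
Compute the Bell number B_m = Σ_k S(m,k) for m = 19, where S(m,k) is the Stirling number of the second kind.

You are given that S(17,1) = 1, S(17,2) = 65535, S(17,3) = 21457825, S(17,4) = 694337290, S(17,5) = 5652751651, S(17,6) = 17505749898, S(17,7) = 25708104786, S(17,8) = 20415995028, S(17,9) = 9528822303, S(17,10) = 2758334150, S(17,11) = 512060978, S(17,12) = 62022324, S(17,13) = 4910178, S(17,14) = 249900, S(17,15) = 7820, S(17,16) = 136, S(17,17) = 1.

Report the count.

5832742205057

[18] T[18,1]:1*1+0=1 · T[18,2]:2*65535+1=131071 · T[18,3]:3*21457825+65535=64439010 · T[18,4]:4*694337290+21457825=2798806985 · T[18,5]:5*5652751651+694337290=28958095545 · T[18,6]:6*17505749898+5652751651=110687251039 · T[18,7]:7*25708104786+17505749898=197462483400 · T[18,8]:8*20415995028+25708104786=189036065010 · T[18,9]:9*9528822303+20415995028=106175395755 · T[18,10]:10*2758334150+9528822303=37112163803 · T[18,11]:11*512060978+2758334150=8391004908 · T[18,12]:12*62022324+512060978=1256328866 · T[18,13]:13*4910178+62022324=125854638 · T[18,14]:14*249900+4910178=8408778 · T[18,15]:15*7820+249900=367200 · T[18,16]:16*136+7820=9996 · T[18,17]:17*1+136=153 · T[18,18]:18*0+1=1
[19] T[19,1]:1*1+0=1 · T[19,2]:2*131071+1=262143 · T[19,3]:3*64439010+131071=193448101 · T[19,4]:4*2798806985+64439010=11259666950 · T[19,5]:5*28958095545+2798806985=147589284710 · T[19,6]:6*110687251039+28958095545=693081601779 · T[19,7]:7*197462483400+110687251039=1492924634839 · T[19,8]:8*189036065010+197462483400=1709751003480 · T[19,9]:9*106175395755+189036065010=1144614626805 · T[19,10]:10*37112163803+106175395755=477297033785 · T[19,11]:11*8391004908+37112163803=129413217791 · T[19,12]:12*1256328866+8391004908=23466951300 · T[19,13]:13*125854638+1256328866=2892439160 · T[19,14]:14*8408778+125854638=243577530 · T[19,15]:15*367200+8408778=13916778 · T[19,16]:16*9996+367200=527136 · T[19,17]:17*153+9996=12597 · T[19,18]:18*1+153=171 · T[19,19]:19*0+1=1
B_19 = ΣS(19,k) = 1+262143+193448101+11259666950+147589284710+693081601779+1492924634839+1709751003480+1144614626805+477297033785+129413217791+23466951300+2892439160+243577530+13916778+527136+12597+171+1 = 5832742205057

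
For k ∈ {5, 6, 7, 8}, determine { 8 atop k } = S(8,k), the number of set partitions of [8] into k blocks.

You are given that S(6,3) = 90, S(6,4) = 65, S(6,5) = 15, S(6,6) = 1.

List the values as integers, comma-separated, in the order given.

r7: T_7,4=4×65+90=350; T_7,5=5×15+65=140; T_7,6=6×1+15=21; T_7,7=7×0+1=1
r8: T_8,5=5×140+350=1050; T_8,6=6×21+140=266; T_8,7=7×1+21=28; T_8,8=8×0+1=1
Read S(8,5) = 1050, S(8,6) = 266, S(8,7) = 28, S(8,8) = 1.

1050, 266, 28, 1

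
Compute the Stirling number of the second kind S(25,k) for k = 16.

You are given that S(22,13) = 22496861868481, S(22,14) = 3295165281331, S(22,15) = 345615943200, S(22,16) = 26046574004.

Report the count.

526655161695960

[23] T[23,14]:14*3295165281331+22496861868481=68629175807115 · T[23,15]:15*345615943200+3295165281331=8479404429331 · T[23,16]:16*26046574004+345615943200=762361127264
[24] T[24,15]:15*8479404429331+68629175807115=195820242247080 · T[24,16]:16*762361127264+8479404429331=20677182465555
[25] T[25,16]:16*20677182465555+195820242247080=526655161695960
Read S(25,16) = 526655161695960.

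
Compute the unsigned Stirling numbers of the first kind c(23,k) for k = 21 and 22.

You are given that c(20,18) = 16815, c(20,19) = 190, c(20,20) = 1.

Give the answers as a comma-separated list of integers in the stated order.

30107, 253

@21  (21,19):190·20+16815→20615, (21,20):1·20+190→210, (21,21):0·20+1→1
@22  (22,20):210·21+20615→25025, (22,21):1·21+210→231, (22,22):0·21+1→1
@23  (23,21):231·22+25025→30107, (23,22):1·22+231→253
Read c(23,21) = 30107, c(23,22) = 253.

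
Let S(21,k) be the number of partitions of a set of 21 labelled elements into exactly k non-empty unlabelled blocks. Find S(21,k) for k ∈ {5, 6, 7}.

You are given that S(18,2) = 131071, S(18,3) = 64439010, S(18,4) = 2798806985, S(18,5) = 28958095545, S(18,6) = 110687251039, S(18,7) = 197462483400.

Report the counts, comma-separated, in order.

@19  (19,3):64439010·3+131071→193448101, (19,4):2798806985·4+64439010→11259666950, (19,5):28958095545·5+2798806985→147589284710, (19,6):110687251039·6+28958095545→693081601779, (19,7):197462483400·7+110687251039→1492924634839
@20  (20,4):11259666950·4+193448101→45232115901, (20,5):147589284710·5+11259666950→749206090500, (20,6):693081601779·6+147589284710→4306078895384, (20,7):1492924634839·7+693081601779→11143554045652
@21  (21,5):749206090500·5+45232115901→3791262568401, (21,6):4306078895384·6+749206090500→26585679462804, (21,7):11143554045652·7+4306078895384→82310957214948
Read S(21,5) = 3791262568401, S(21,6) = 26585679462804, S(21,7) = 82310957214948.

3791262568401, 26585679462804, 82310957214948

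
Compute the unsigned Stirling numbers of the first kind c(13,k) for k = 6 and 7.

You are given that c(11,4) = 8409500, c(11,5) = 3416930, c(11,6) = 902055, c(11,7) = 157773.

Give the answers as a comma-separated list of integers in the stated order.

206070150, 44990231

row 12: T[12][5]=11·3416930+8409500=45995730  T[12][6]=11·902055+3416930=13339535  T[12][7]=11·157773+902055=2637558
row 13: T[13][6]=12·13339535+45995730=206070150  T[13][7]=12·2637558+13339535=44990231
Read c(13,6) = 206070150, c(13,7) = 44990231.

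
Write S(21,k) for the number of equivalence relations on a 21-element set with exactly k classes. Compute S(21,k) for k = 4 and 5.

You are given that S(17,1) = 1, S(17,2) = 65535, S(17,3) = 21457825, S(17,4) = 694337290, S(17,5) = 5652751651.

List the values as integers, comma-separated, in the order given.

row 18: T[18][1]=1·1+0=1  T[18][2]=2·65535+1=131071  T[18][3]=3·21457825+65535=64439010  T[18][4]=4·694337290+21457825=2798806985  T[18][5]=5·5652751651+694337290=28958095545
row 19: T[19][2]=2·131071+1=262143  T[19][3]=3·64439010+131071=193448101  T[19][4]=4·2798806985+64439010=11259666950  T[19][5]=5·28958095545+2798806985=147589284710
row 20: T[20][3]=3·193448101+262143=580606446  T[20][4]=4·11259666950+193448101=45232115901  T[20][5]=5·147589284710+11259666950=749206090500
row 21: T[21][4]=4·45232115901+580606446=181509070050  T[21][5]=5·749206090500+45232115901=3791262568401
Read S(21,4) = 181509070050, S(21,5) = 3791262568401.

181509070050, 3791262568401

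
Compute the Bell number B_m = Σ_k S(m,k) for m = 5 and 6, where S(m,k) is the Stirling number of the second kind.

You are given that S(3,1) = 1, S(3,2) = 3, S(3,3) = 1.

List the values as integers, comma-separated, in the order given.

@4  (4,1):1·1+0→1, (4,2):3·2+1→7, (4,3):1·3+3→6, (4,4):0·4+1→1
@5  (5,1):1·1+0→1, (5,2):7·2+1→15, (5,3):6·3+7→25, (5,4):1·4+6→10, (5,5):0·5+1→1
@6  (6,1):1·1+0→1, (6,2):15·2+1→31, (6,3):25·3+15→90, (6,4):10·4+25→65, (6,5):1·5+10→15, (6,6):0·6+1→1
B_5 = ΣS(5,k) = 1+15+25+10+1 = 52
B_6 = ΣS(6,k) = 1+31+90+65+15+1 = 203

52, 203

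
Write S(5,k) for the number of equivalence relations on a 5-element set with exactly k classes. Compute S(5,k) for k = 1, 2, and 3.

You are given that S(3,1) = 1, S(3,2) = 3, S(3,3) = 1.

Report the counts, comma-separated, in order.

i=4: T(4,1)=0+1·1=1 | T(4,2)=1+2·3=7 | T(4,3)=3+3·1=6
i=5: T(5,1)=0+1·1=1 | T(5,2)=1+2·7=15 | T(5,3)=7+3·6=25
Read S(5,1) = 1, S(5,2) = 15, S(5,3) = 25.

1, 15, 25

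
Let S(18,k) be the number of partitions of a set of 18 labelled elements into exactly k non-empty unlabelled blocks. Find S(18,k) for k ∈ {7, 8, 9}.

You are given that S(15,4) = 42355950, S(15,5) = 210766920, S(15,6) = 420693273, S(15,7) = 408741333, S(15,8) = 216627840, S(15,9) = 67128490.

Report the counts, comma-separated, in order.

197462483400, 189036065010, 106175395755

@16  (16,5):210766920·5+42355950→1096190550, (16,6):420693273·6+210766920→2734926558, (16,7):408741333·7+420693273→3281882604, (16,8):216627840·8+408741333→2141764053, (16,9):67128490·9+216627840→820784250
@17  (17,6):2734926558·6+1096190550→17505749898, (17,7):3281882604·7+2734926558→25708104786, (17,8):2141764053·8+3281882604→20415995028, (17,9):820784250·9+2141764053→9528822303
@18  (18,7):25708104786·7+17505749898→197462483400, (18,8):20415995028·8+25708104786→189036065010, (18,9):9528822303·9+20415995028→106175395755
Read S(18,7) = 197462483400, S(18,8) = 189036065010, S(18,9) = 106175395755.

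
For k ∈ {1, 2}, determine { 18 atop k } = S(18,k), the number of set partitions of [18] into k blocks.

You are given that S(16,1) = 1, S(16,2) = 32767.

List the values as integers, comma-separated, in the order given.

1, 131071

r17: T_17,1=1×1+0=1; T_17,2=2×32767+1=65535
r18: T_18,1=1×1+0=1; T_18,2=2×65535+1=131071
Read S(18,1) = 1, S(18,2) = 131071.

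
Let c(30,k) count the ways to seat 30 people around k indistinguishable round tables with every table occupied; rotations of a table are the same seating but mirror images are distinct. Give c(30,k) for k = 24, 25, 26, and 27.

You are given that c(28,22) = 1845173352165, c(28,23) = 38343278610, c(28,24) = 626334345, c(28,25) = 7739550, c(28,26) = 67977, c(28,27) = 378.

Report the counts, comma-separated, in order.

4539323721075, 80328850875, 1122686019, 11921175

@29  (29,23):38343278610·28+1845173352165→2918785153245, (29,24):626334345·28+38343278610→55880640270, (29,25):7739550·28+626334345→843041745, (29,26):67977·28+7739550→9642906, (29,27):378·28+67977→78561
@30  (30,24):55880640270·29+2918785153245→4539323721075, (30,25):843041745·29+55880640270→80328850875, (30,26):9642906·29+843041745→1122686019, (30,27):78561·29+9642906→11921175
Read c(30,24) = 4539323721075, c(30,25) = 80328850875, c(30,26) = 1122686019, c(30,27) = 11921175.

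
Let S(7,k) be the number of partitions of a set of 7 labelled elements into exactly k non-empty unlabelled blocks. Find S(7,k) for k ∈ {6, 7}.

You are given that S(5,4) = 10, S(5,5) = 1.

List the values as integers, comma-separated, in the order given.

i=6: T(6,5)=10+5·1=15 | T(6,6)=1+6·0=1
i=7: T(7,6)=15+6·1=21 | T(7,7)=1+7·0=1
Read S(7,6) = 21, S(7,7) = 1.

21, 1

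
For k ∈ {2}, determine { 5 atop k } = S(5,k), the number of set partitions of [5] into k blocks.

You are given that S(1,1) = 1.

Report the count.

15

r2: T_2,1=1×1+0=1; T_2,2=2×0+1=1
r3: T_3,1=1×1+0=1; T_3,2=2×1+1=3
r4: T_4,1=1×1+0=1; T_4,2=2×3+1=7
r5: T_5,2=2×7+1=15
Read S(5,2) = 15.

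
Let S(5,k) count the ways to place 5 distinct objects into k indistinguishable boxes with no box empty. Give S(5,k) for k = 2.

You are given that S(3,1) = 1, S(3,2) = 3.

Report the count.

15

r4: T_4,1=1×1+0=1; T_4,2=2×3+1=7
r5: T_5,2=2×7+1=15
Read S(5,2) = 15.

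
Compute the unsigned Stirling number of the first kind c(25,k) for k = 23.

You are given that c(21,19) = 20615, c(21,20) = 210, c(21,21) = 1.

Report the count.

42550

[22] T[22,20]:21*210+20615=25025 · T[22,21]:21*1+210=231 · T[22,22]:21*0+1=1
[23] T[23,21]:22*231+25025=30107 · T[23,22]:22*1+231=253 · T[23,23]:22*0+1=1
[24] T[24,22]:23*253+30107=35926 · T[24,23]:23*1+253=276
[25] T[25,23]:24*276+35926=42550
Read c(25,23) = 42550.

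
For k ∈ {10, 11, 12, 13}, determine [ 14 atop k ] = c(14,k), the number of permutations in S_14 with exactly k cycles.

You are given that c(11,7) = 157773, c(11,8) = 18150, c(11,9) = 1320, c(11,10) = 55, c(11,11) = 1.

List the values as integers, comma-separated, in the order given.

r12: T_12,8=11×18150+157773=357423; T_12,9=11×1320+18150=32670; T_12,10=11×55+1320=1925; T_12,11=11×1+55=66; T_12,12=11×0+1=1
r13: T_13,9=12×32670+357423=749463; T_13,10=12×1925+32670=55770; T_13,11=12×66+1925=2717; T_13,12=12×1+66=78; T_13,13=12×0+1=1
r14: T_14,10=13×55770+749463=1474473; T_14,11=13×2717+55770=91091; T_14,12=13×78+2717=3731; T_14,13=13×1+78=91
Read c(14,10) = 1474473, c(14,11) = 91091, c(14,12) = 3731, c(14,13) = 91.

1474473, 91091, 3731, 91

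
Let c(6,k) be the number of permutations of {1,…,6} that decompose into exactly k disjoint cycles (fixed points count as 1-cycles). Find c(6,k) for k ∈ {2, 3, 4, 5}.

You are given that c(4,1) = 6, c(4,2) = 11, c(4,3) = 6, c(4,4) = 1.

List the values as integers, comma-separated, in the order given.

row 5: T[5][1]=4·6+0=24  T[5][2]=4·11+6=50  T[5][3]=4·6+11=35  T[5][4]=4·1+6=10  T[5][5]=4·0+1=1
row 6: T[6][2]=5·50+24=274  T[6][3]=5·35+50=225  T[6][4]=5·10+35=85  T[6][5]=5·1+10=15
Read c(6,2) = 274, c(6,3) = 225, c(6,4) = 85, c(6,5) = 15.

274, 225, 85, 15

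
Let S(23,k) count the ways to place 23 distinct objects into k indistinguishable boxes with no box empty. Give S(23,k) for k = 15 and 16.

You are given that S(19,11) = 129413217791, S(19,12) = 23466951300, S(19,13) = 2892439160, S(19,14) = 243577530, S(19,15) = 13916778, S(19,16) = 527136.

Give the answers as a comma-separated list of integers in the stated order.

@20  (20,12):23466951300·12+129413217791→411016633391, (20,13):2892439160·13+23466951300→61068660380, (20,14):243577530·14+2892439160→6302524580, (20,15):13916778·15+243577530→452329200, (20,16):527136·16+13916778→22350954
@21  (21,13):61068660380·13+411016633391→1204909218331, (21,14):6302524580·14+61068660380→149304004500, (21,15):452329200·15+6302524580→13087462580, (21,16):22350954·16+452329200→809944464
@22  (22,14):149304004500·14+1204909218331→3295165281331, (22,15):13087462580·15+149304004500→345615943200, (22,16):809944464·16+13087462580→26046574004
@23  (23,15):345615943200·15+3295165281331→8479404429331, (23,16):26046574004·16+345615943200→762361127264
Read S(23,15) = 8479404429331, S(23,16) = 762361127264.

8479404429331, 762361127264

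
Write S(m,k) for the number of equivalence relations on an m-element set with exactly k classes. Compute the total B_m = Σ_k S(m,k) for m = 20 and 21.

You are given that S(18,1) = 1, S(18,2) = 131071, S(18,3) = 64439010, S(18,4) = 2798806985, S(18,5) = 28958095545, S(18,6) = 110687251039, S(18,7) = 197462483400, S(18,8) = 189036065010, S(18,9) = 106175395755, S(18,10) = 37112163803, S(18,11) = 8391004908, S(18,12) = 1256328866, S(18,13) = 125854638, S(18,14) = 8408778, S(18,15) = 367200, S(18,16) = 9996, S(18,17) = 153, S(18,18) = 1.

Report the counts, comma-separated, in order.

[19] T[19,1]:1*1+0=1 · T[19,2]:2*131071+1=262143 · T[19,3]:3*64439010+131071=193448101 · T[19,4]:4*2798806985+64439010=11259666950 · T[19,5]:5*28958095545+2798806985=147589284710 · T[19,6]:6*110687251039+28958095545=693081601779 · T[19,7]:7*197462483400+110687251039=1492924634839 · T[19,8]:8*189036065010+197462483400=1709751003480 · T[19,9]:9*106175395755+189036065010=1144614626805 · T[19,10]:10*37112163803+106175395755=477297033785 · T[19,11]:11*8391004908+37112163803=129413217791 · T[19,12]:12*1256328866+8391004908=23466951300 · T[19,13]:13*125854638+1256328866=2892439160 · T[19,14]:14*8408778+125854638=243577530 · T[19,15]:15*367200+8408778=13916778 · T[19,16]:16*9996+367200=527136 · T[19,17]:17*153+9996=12597 · T[19,18]:18*1+153=171 · T[19,19]:19*0+1=1
[20] T[20,1]:1*1+0=1 · T[20,2]:2*262143+1=524287 · T[20,3]:3*193448101+262143=580606446 · T[20,4]:4*11259666950+193448101=45232115901 · T[20,5]:5*147589284710+11259666950=749206090500 · T[20,6]:6*693081601779+147589284710=4306078895384 · T[20,7]:7*1492924634839+693081601779=11143554045652 · T[20,8]:8*1709751003480+1492924634839=15170932662679 · T[20,9]:9*1144614626805+1709751003480=12011282644725 · T[20,10]:10*477297033785+1144614626805=5917584964655 · T[20,11]:11*129413217791+477297033785=1900842429486 · T[20,12]:12*23466951300+129413217791=411016633391 · T[20,13]:13*2892439160+23466951300=61068660380 · T[20,14]:14*243577530+2892439160=6302524580 · T[20,15]:15*13916778+243577530=452329200 · T[20,16]:16*527136+13916778=22350954 · T[20,17]:17*12597+527136=741285 · T[20,18]:18*171+12597=15675 · T[20,19]:19*1+171=190 · T[20,20]:20*0+1=1
[21] T[21,1]:1*1+0=1 · T[21,2]:2*524287+1=1048575 · T[21,3]:3*580606446+524287=1742343625 · T[21,4]:4*45232115901+580606446=181509070050 · T[21,5]:5*749206090500+45232115901=3791262568401 · T[21,6]:6*4306078895384+749206090500=26585679462804 · T[21,7]:7*11143554045652+4306078895384=82310957214948 · T[21,8]:8*15170932662679+11143554045652=132511015347084 · T[21,9]:9*12011282644725+15170932662679=123272476465204 · T[21,10]:10*5917584964655+12011282644725=71187132291275 · T[21,11]:11*1900842429486+5917584964655=26826851689001 · T[21,12]:12*411016633391+1900842429486=6833042030178 · T[21,13]:13*61068660380+411016633391=1204909218331 · T[21,14]:14*6302524580+61068660380=149304004500 · T[21,15]:15*452329200+6302524580=13087462580 · T[21,16]:16*22350954+452329200=809944464 · T[21,17]:17*741285+22350954=34952799 · T[21,18]:18*15675+741285=1023435 · T[21,19]:19*190+15675=19285 · T[21,20]:20*1+190=210 · T[21,21]:21*0+1=1
B_20 = ΣS(20,k) = 1+524287+580606446+45232115901+749206090500+4306078895384+11143554045652+15170932662679+12011282644725+5917584964655+1900842429486+411016633391+61068660380+6302524580+452329200+22350954+741285+15675+190+1 = 51724158235372
B_21 = ΣS(21,k) = 1+1048575+1742343625+181509070050+3791262568401+26585679462804+82310957214948+132511015347084+123272476465204+71187132291275+26826851689001+6833042030178+1204909218331+149304004500+13087462580+809944464+34952799+1023435+19285+210+1 = 474869816156751

51724158235372, 474869816156751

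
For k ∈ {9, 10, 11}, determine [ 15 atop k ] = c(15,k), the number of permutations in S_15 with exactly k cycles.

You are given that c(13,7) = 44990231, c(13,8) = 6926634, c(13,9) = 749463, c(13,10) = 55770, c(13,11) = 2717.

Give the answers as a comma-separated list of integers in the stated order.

[14] T[14,8]:13*6926634+44990231=135036473 · T[14,9]:13*749463+6926634=16669653 · T[14,10]:13*55770+749463=1474473 · T[14,11]:13*2717+55770=91091
[15] T[15,9]:14*16669653+135036473=368411615 · T[15,10]:14*1474473+16669653=37312275 · T[15,11]:14*91091+1474473=2749747
Read c(15,9) = 368411615, c(15,10) = 37312275, c(15,11) = 2749747.

368411615, 37312275, 2749747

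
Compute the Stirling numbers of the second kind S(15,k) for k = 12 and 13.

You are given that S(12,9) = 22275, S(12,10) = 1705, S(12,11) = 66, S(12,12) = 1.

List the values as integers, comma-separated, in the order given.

106470, 4550

row 13: T[13][10]=10·1705+22275=39325  T[13][11]=11·66+1705=2431  T[13][12]=12·1+66=78  T[13][13]=13·0+1=1
row 14: T[14][11]=11·2431+39325=66066  T[14][12]=12·78+2431=3367  T[14][13]=13·1+78=91
row 15: T[15][12]=12·3367+66066=106470  T[15][13]=13·91+3367=4550
Read S(15,12) = 106470, S(15,13) = 4550.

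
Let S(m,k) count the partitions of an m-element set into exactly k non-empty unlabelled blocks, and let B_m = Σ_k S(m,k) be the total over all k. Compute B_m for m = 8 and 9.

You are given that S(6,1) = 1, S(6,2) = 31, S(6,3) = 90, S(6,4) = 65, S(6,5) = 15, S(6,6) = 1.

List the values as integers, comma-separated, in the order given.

[7] T[7,1]:1*1+0=1 · T[7,2]:2*31+1=63 · T[7,3]:3*90+31=301 · T[7,4]:4*65+90=350 · T[7,5]:5*15+65=140 · T[7,6]:6*1+15=21 · T[7,7]:7*0+1=1
[8] T[8,1]:1*1+0=1 · T[8,2]:2*63+1=127 · T[8,3]:3*301+63=966 · T[8,4]:4*350+301=1701 · T[8,5]:5*140+350=1050 · T[8,6]:6*21+140=266 · T[8,7]:7*1+21=28 · T[8,8]:8*0+1=1
[9] T[9,1]:1*1+0=1 · T[9,2]:2*127+1=255 · T[9,3]:3*966+127=3025 · T[9,4]:4*1701+966=7770 · T[9,5]:5*1050+1701=6951 · T[9,6]:6*266+1050=2646 · T[9,7]:7*28+266=462 · T[9,8]:8*1+28=36 · T[9,9]:9*0+1=1
B_8 = ΣS(8,k) = 1+127+966+1701+1050+266+28+1 = 4140
B_9 = ΣS(9,k) = 1+255+3025+7770+6951+2646+462+36+1 = 21147

4140, 21147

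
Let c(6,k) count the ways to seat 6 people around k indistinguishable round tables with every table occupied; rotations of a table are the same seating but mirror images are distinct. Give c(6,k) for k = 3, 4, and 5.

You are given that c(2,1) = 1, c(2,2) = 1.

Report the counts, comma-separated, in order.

r3: T_3,1=2×1+0=2; T_3,2=2×1+1=3; T_3,3=2×0+1=1
r4: T_4,1=3×2+0=6; T_4,2=3×3+2=11; T_4,3=3×1+3=6; T_4,4=3×0+1=1
r5: T_5,2=4×11+6=50; T_5,3=4×6+11=35; T_5,4=4×1+6=10; T_5,5=4×0+1=1
r6: T_6,3=5×35+50=225; T_6,4=5×10+35=85; T_6,5=5×1+10=15
Read c(6,3) = 225, c(6,4) = 85, c(6,5) = 15.

225, 85, 15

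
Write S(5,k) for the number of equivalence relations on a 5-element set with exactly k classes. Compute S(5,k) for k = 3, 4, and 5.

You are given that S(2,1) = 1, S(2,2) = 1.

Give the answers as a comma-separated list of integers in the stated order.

25, 10, 1

[3] T[3,1]:1*1+0=1 · T[3,2]:2*1+1=3 · T[3,3]:3*0+1=1
[4] T[4,2]:2*3+1=7 · T[4,3]:3*1+3=6 · T[4,4]:4*0+1=1
[5] T[5,3]:3*6+7=25 · T[5,4]:4*1+6=10 · T[5,5]:5*0+1=1
Read S(5,3) = 25, S(5,4) = 10, S(5,5) = 1.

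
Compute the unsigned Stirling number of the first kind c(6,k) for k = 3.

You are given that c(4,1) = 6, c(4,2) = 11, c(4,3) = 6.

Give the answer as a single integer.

225

@5  (5,2):11·4+6→50, (5,3):6·4+11→35
@6  (6,3):35·5+50→225
Read c(6,3) = 225.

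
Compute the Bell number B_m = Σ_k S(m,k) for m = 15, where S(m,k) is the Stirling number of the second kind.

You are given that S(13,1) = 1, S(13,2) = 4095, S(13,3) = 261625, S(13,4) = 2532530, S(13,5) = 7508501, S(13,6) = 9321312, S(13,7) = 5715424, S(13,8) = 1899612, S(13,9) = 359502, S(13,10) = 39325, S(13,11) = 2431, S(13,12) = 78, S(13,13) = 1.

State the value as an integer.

r14: T_14,1=1×1+0=1; T_14,2=2×4095+1=8191; T_14,3=3×261625+4095=788970; T_14,4=4×2532530+261625=10391745; T_14,5=5×7508501+2532530=40075035; T_14,6=6×9321312+7508501=63436373; T_14,7=7×5715424+9321312=49329280; T_14,8=8×1899612+5715424=20912320; T_14,9=9×359502+1899612=5135130; T_14,10=10×39325+359502=752752; T_14,11=11×2431+39325=66066; T_14,12=12×78+2431=3367; T_14,13=13×1+78=91; T_14,14=14×0+1=1
r15: T_15,1=1×1+0=1; T_15,2=2×8191+1=16383; T_15,3=3×788970+8191=2375101; T_15,4=4×10391745+788970=42355950; T_15,5=5×40075035+10391745=210766920; T_15,6=6×63436373+40075035=420693273; T_15,7=7×49329280+63436373=408741333; T_15,8=8×20912320+49329280=216627840; T_15,9=9×5135130+20912320=67128490; T_15,10=10×752752+5135130=12662650; T_15,11=11×66066+752752=1479478; T_15,12=12×3367+66066=106470; T_15,13=13×91+3367=4550; T_15,14=14×1+91=105; T_15,15=15×0+1=1
B_15 = ΣS(15,k) = 1+16383+2375101+42355950+210766920+420693273+408741333+216627840+67128490+12662650+1479478+106470+4550+105+1 = 1382958545

1382958545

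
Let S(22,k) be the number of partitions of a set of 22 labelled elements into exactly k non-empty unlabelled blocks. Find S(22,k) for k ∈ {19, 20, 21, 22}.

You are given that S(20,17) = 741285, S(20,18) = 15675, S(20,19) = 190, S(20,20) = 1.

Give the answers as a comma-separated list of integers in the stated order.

1389850, 23485, 231, 1

r21: T_21,18=18×15675+741285=1023435; T_21,19=19×190+15675=19285; T_21,20=20×1+190=210; T_21,21=21×0+1=1
r22: T_22,19=19×19285+1023435=1389850; T_22,20=20×210+19285=23485; T_22,21=21×1+210=231; T_22,22=22×0+1=1
Read S(22,19) = 1389850, S(22,20) = 23485, S(22,21) = 231, S(22,22) = 1.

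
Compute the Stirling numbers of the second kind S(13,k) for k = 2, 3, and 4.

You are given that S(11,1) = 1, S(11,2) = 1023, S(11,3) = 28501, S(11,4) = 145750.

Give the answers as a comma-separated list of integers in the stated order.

[12] T[12,1]:1*1+0=1 · T[12,2]:2*1023+1=2047 · T[12,3]:3*28501+1023=86526 · T[12,4]:4*145750+28501=611501
[13] T[13,2]:2*2047+1=4095 · T[13,3]:3*86526+2047=261625 · T[13,4]:4*611501+86526=2532530
Read S(13,2) = 4095, S(13,3) = 261625, S(13,4) = 2532530.

4095, 261625, 2532530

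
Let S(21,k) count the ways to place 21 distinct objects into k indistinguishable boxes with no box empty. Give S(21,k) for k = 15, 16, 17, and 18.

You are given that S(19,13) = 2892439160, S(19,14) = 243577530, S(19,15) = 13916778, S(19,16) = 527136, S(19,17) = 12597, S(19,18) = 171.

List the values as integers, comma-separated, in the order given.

13087462580, 809944464, 34952799, 1023435

@20  (20,14):243577530·14+2892439160→6302524580, (20,15):13916778·15+243577530→452329200, (20,16):527136·16+13916778→22350954, (20,17):12597·17+527136→741285, (20,18):171·18+12597→15675
@21  (21,15):452329200·15+6302524580→13087462580, (21,16):22350954·16+452329200→809944464, (21,17):741285·17+22350954→34952799, (21,18):15675·18+741285→1023435
Read S(21,15) = 13087462580, S(21,16) = 809944464, S(21,17) = 34952799, S(21,18) = 1023435.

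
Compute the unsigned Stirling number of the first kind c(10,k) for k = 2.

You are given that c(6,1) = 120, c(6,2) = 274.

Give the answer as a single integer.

1026576

i=7: T(7,1)=0+6·120=720 | T(7,2)=120+6·274=1764
i=8: T(8,1)=0+7·720=5040 | T(8,2)=720+7·1764=13068
i=9: T(9,1)=0+8·5040=40320 | T(9,2)=5040+8·13068=109584
i=10: T(10,2)=40320+9·109584=1026576
Read c(10,2) = 1026576.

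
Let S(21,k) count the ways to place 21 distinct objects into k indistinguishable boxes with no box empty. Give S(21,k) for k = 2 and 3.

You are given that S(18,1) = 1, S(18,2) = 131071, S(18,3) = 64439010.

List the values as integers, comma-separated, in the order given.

row 19: T[19][1]=1·1+0=1  T[19][2]=2·131071+1=262143  T[19][3]=3·64439010+131071=193448101
row 20: T[20][1]=1·1+0=1  T[20][2]=2·262143+1=524287  T[20][3]=3·193448101+262143=580606446
row 21: T[21][2]=2·524287+1=1048575  T[21][3]=3·580606446+524287=1742343625
Read S(21,2) = 1048575, S(21,3) = 1742343625.

1048575, 1742343625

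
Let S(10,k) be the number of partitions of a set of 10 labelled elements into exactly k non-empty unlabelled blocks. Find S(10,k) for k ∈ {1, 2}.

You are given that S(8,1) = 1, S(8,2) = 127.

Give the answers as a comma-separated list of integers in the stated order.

1, 511

i=9: T(9,1)=0+1·1=1 | T(9,2)=1+2·127=255
i=10: T(10,1)=0+1·1=1 | T(10,2)=1+2·255=511
Read S(10,1) = 1, S(10,2) = 511.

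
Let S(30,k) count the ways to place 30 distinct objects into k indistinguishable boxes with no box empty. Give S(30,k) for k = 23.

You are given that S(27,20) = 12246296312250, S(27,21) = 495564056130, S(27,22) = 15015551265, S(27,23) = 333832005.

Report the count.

71823880393200

@28  (28,21):495564056130·21+12246296312250→22653141490980, (28,22):15015551265·22+495564056130→825906183960, (28,23):333832005·23+15015551265→22693687380
@29  (29,22):825906183960·22+22653141490980→40823077538100, (29,23):22693687380·23+825906183960→1347860993700
@30  (30,23):1347860993700·23+40823077538100→71823880393200
Read S(30,23) = 71823880393200.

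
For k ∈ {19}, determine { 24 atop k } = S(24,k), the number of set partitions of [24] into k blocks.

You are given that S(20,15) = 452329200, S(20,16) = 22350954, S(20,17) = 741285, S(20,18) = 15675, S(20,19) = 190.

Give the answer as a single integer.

3880739170

[21] T[21,16]:16*22350954+452329200=809944464 · T[21,17]:17*741285+22350954=34952799 · T[21,18]:18*15675+741285=1023435 · T[21,19]:19*190+15675=19285
[22] T[22,17]:17*34952799+809944464=1404142047 · T[22,18]:18*1023435+34952799=53374629 · T[22,19]:19*19285+1023435=1389850
[23] T[23,18]:18*53374629+1404142047=2364885369 · T[23,19]:19*1389850+53374629=79781779
[24] T[24,19]:19*79781779+2364885369=3880739170
Read S(24,19) = 3880739170.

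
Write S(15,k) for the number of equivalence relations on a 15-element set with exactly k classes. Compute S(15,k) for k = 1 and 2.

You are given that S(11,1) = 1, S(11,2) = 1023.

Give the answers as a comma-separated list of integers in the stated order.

1, 16383

@12  (12,1):1·1+0→1, (12,2):1023·2+1→2047
@13  (13,1):1·1+0→1, (13,2):2047·2+1→4095
@14  (14,1):1·1+0→1, (14,2):4095·2+1→8191
@15  (15,1):1·1+0→1, (15,2):8191·2+1→16383
Read S(15,1) = 1, S(15,2) = 16383.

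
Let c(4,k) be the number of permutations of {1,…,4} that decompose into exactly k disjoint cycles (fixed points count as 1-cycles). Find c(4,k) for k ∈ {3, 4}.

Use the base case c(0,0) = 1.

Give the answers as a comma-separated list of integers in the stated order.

@1  (1,1):0·0+1→1
@2  (2,1):1·1+0→1, (2,2):0·1+1→1
@3  (3,2):1·2+1→3, (3,3):0·2+1→1
@4  (4,3):1·3+3→6, (4,4):0·3+1→1
Read c(4,3) = 6, c(4,4) = 1.

6, 1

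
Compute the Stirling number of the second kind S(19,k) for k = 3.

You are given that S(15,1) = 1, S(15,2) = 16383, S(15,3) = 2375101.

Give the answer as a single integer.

[16] T[16,1]:1*1+0=1 · T[16,2]:2*16383+1=32767 · T[16,3]:3*2375101+16383=7141686
[17] T[17,1]:1*1+0=1 · T[17,2]:2*32767+1=65535 · T[17,3]:3*7141686+32767=21457825
[18] T[18,2]:2*65535+1=131071 · T[18,3]:3*21457825+65535=64439010
[19] T[19,3]:3*64439010+131071=193448101
Read S(19,3) = 193448101.

193448101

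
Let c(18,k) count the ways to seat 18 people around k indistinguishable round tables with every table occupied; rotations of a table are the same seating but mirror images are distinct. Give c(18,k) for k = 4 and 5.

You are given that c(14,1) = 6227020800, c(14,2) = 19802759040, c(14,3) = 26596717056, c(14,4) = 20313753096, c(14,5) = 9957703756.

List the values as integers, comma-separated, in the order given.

1583313975727488, 909299905844112

row 15: T[15][1]=14·6227020800+0=87178291200  T[15][2]=14·19802759040+6227020800=283465647360  T[15][3]=14·26596717056+19802759040=392156797824  T[15][4]=14·20313753096+26596717056=310989260400  T[15][5]=14·9957703756+20313753096=159721605680
row 16: T[16][2]=15·283465647360+87178291200=4339163001600  T[16][3]=15·392156797824+283465647360=6165817614720  T[16][4]=15·310989260400+392156797824=5056995703824  T[16][5]=15·159721605680+310989260400=2706813345600
row 17: T[17][3]=16·6165817614720+4339163001600=102992244837120  T[17][4]=16·5056995703824+6165817614720=87077748875904  T[17][5]=16·2706813345600+5056995703824=48366009233424
row 18: T[18][4]=17·87077748875904+102992244837120=1583313975727488  T[18][5]=17·48366009233424+87077748875904=909299905844112
Read c(18,4) = 1583313975727488, c(18,5) = 909299905844112.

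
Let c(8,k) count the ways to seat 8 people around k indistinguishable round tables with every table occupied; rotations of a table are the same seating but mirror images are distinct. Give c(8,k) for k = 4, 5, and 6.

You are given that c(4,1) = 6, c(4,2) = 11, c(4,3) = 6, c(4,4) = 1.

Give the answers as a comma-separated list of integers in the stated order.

6769, 1960, 322

row 5: T[5][1]=4·6+0=24  T[5][2]=4·11+6=50  T[5][3]=4·6+11=35  T[5][4]=4·1+6=10  T[5][5]=4·0+1=1
row 6: T[6][2]=5·50+24=274  T[6][3]=5·35+50=225  T[6][4]=5·10+35=85  T[6][5]=5·1+10=15  T[6][6]=5·0+1=1
row 7: T[7][3]=6·225+274=1624  T[7][4]=6·85+225=735  T[7][5]=6·15+85=175  T[7][6]=6·1+15=21
row 8: T[8][4]=7·735+1624=6769  T[8][5]=7·175+735=1960  T[8][6]=7·21+175=322
Read c(8,4) = 6769, c(8,5) = 1960, c(8,6) = 322.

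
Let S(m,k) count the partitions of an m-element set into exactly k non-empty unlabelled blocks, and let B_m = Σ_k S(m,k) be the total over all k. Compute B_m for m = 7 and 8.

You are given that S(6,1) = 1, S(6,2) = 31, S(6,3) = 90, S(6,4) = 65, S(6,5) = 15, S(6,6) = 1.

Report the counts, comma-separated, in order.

@7  (7,1):1·1+0→1, (7,2):31·2+1→63, (7,3):90·3+31→301, (7,4):65·4+90→350, (7,5):15·5+65→140, (7,6):1·6+15→21, (7,7):0·7+1→1
@8  (8,1):1·1+0→1, (8,2):63·2+1→127, (8,3):301·3+63→966, (8,4):350·4+301→1701, (8,5):140·5+350→1050, (8,6):21·6+140→266, (8,7):1·7+21→28, (8,8):0·8+1→1
B_7 = ΣS(7,k) = 1+63+301+350+140+21+1 = 877
B_8 = ΣS(8,k) = 1+127+966+1701+1050+266+28+1 = 4140

877, 4140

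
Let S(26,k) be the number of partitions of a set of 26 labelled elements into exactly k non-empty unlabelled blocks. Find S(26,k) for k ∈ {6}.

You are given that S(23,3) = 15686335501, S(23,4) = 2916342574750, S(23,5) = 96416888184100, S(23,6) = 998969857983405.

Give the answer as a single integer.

i=24: T(24,4)=15686335501+4·2916342574750=11681056634501 | T(24,5)=2916342574750+5·96416888184100=485000783495250 | T(24,6)=96416888184100+6·998969857983405=6090236036084530
i=25: T(25,5)=11681056634501+5·485000783495250=2436684974110751 | T(25,6)=485000783495250+6·6090236036084530=37026417000002430
i=26: T(26,6)=2436684974110751+6·37026417000002430=224595186974125331
Read S(26,6) = 224595186974125331.

224595186974125331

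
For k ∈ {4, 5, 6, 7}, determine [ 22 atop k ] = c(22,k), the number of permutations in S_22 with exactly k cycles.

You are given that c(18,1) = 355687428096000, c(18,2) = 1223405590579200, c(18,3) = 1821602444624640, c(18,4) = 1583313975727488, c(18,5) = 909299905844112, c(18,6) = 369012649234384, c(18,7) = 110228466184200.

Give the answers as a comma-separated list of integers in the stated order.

284093315901811468800, 181664979520697076096, 83637381699544802976, 28939583397335447760

@19  (19,1):355687428096000·18+0→6402373705728000, (19,2):1223405590579200·18+355687428096000→22376988058521600, (19,3):1821602444624640·18+1223405590579200→34012249593822720, (19,4):1583313975727488·18+1821602444624640→30321254007719424, (19,5):909299905844112·18+1583313975727488→17950712280921504, (19,6):369012649234384·18+909299905844112→7551527592063024, (19,7):110228466184200·18+369012649234384→2353125040549984
@20  (20,2):22376988058521600·19+6402373705728000→431565146817638400, (20,3):34012249593822720·19+22376988058521600→668609730341153280, (20,4):30321254007719424·19+34012249593822720→610116075740491776, (20,5):17950712280921504·19+30321254007719424→371384787345228000, (20,6):7551527592063024·19+17950712280921504→161429736530118960, (20,7):2353125040549984·19+7551527592063024→52260903362512720
@21  (21,3):668609730341153280·20+431565146817638400→13803759753640704000, (21,4):610116075740491776·20+668609730341153280→12870931245150988800, (21,5):371384787345228000·20+610116075740491776→8037811822645051776, (21,6):161429736530118960·20+371384787345228000→3599979517947607200, (21,7):52260903362512720·20+161429736530118960→1206647803780373360
@22  (22,4):12870931245150988800·21+13803759753640704000→284093315901811468800, (22,5):8037811822645051776·21+12870931245150988800→181664979520697076096, (22,6):3599979517947607200·21+8037811822645051776→83637381699544802976, (22,7):1206647803780373360·21+3599979517947607200→28939583397335447760
Read c(22,4) = 284093315901811468800, c(22,5) = 181664979520697076096, c(22,6) = 83637381699544802976, c(22,7) = 28939583397335447760.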